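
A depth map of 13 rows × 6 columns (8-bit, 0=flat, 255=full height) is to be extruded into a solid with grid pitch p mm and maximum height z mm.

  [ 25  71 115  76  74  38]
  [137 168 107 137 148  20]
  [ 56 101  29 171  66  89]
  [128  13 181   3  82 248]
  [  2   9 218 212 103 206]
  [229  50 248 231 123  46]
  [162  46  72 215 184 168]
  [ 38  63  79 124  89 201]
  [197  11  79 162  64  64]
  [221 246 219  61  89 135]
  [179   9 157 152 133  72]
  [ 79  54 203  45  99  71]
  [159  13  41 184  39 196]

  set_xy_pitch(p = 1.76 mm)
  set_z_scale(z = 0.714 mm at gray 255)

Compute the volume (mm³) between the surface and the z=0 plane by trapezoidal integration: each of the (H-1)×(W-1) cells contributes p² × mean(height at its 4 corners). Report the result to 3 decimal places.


59.325

height_mm = gray/255 × 0.714; cell vol = 1.76² × mean(4 corners)
unit = 1.76² × 0.714 / (4×255) = 0.00216832 mm³ per gray-sum
row 0: Σ corner-gray over 5 cells = 2012  → 4.3627
row 1: Σ corner-gray over 5 cells = 2156  → 4.6749
row 2: Σ corner-gray over 5 cells = 1813  → 3.9312
row 3: Σ corner-gray over 5 cells = 2226  → 4.8267
row 4: Σ corner-gray over 5 cells = 2871  → 6.2252
row 5: Σ corner-gray over 5 cells = 2943  → 6.3814
row 6: Σ corner-gray over 5 cells = 2313  → 5.0153
row 7: Σ corner-gray over 5 cells = 1842  → 3.9940
row 8: Σ corner-gray over 5 cells = 2479  → 5.3753
row 9: Σ corner-gray over 5 cells = 2739  → 5.9390
row 10: Σ corner-gray over 5 cells = 2105  → 4.5643
row 11: Σ corner-gray over 5 cells = 1861  → 4.0352
Σ rows: total corner-gray = 27360  → 59.3252 mm³


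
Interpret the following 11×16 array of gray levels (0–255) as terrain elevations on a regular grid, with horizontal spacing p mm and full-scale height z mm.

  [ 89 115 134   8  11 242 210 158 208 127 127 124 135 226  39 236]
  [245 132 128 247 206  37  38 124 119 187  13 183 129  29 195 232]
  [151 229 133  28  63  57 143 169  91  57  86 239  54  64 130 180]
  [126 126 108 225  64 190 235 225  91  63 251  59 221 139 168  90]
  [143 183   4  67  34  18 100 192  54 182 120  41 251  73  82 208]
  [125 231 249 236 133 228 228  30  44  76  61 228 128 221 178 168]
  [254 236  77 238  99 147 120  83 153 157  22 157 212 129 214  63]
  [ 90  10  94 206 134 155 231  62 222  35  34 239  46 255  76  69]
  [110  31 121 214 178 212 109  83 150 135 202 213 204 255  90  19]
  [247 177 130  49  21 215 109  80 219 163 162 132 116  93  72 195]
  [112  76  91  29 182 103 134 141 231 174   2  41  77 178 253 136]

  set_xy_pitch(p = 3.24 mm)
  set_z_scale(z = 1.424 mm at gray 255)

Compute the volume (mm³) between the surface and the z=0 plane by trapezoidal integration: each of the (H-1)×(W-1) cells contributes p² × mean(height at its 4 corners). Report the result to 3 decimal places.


height_mm = gray/255 × 1.424; cell vol = 3.24² × mean(4 corners)
unit = 3.24² × 1.424 / (4×255) = 0.0146555 mm³ per gray-sum
row 0: Σ corner-gray over 15 cells = 8064  → 118.1817
row 1: Σ corner-gray over 15 cells = 7428  → 108.8609
row 2: Σ corner-gray over 15 cells = 7963  → 116.7015
row 3: Σ corner-gray over 15 cells = 7699  → 112.8325
row 4: Σ corner-gray over 15 cells = 7988  → 117.0679
row 5: Σ corner-gray over 15 cells = 9240  → 135.4166
row 6: Σ corner-gray over 15 cells = 8162  → 119.6180
row 7: Σ corner-gray over 15 cells = 8280  → 121.3473
row 8: Σ corner-gray over 15 cells = 8441  → 123.7068
row 9: Σ corner-gray over 15 cells = 7590  → 111.2350
Σ rows: total corner-gray = 80855  → 1184.9683 mm³

1184.968


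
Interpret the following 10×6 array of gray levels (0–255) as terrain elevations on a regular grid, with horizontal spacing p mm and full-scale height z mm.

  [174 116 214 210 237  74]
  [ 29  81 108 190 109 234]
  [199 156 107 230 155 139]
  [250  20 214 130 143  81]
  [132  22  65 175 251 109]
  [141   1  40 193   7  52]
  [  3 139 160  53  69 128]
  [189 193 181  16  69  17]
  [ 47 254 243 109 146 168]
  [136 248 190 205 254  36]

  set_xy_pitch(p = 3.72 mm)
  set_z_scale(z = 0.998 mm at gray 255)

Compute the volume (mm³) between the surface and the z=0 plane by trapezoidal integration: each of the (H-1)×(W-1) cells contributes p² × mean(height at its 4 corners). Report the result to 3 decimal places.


321.167

height_mm = gray/255 × 0.998; cell vol = 3.72² × mean(4 corners)
unit = 3.72² × 0.998 / (4×255) = 0.0135399 mm³ per gray-sum
row 0: Σ corner-gray over 5 cells = 3041  → 41.1749
row 1: Σ corner-gray over 5 cells = 2873  → 38.9002
row 2: Σ corner-gray over 5 cells = 2979  → 40.3354
row 3: Σ corner-gray over 5 cells = 2612  → 35.3663
row 4: Σ corner-gray over 5 cells = 1942  → 26.2945
row 5: Σ corner-gray over 5 cells = 1648  → 22.3138
row 6: Σ corner-gray over 5 cells = 2097  → 28.3932
row 7: Σ corner-gray over 5 cells = 2843  → 38.4940
row 8: Σ corner-gray over 5 cells = 3685  → 49.8946
Σ rows: total corner-gray = 23720  → 321.1670 mm³


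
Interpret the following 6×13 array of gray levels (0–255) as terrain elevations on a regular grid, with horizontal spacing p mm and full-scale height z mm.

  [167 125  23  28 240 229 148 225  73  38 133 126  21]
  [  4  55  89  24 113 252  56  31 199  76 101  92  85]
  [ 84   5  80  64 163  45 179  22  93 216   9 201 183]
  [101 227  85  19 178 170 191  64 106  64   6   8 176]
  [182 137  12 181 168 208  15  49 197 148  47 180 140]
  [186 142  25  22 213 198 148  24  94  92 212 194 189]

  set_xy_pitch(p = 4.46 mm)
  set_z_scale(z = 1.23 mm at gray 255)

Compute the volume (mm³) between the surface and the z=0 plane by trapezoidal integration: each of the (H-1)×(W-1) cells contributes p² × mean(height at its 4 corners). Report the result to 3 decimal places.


height_mm = gray/255 × 1.23; cell vol = 4.46² × mean(4 corners)
unit = 4.46² × 1.23 / (4×255) = 0.0239869 mm³ per gray-sum
row 0: Σ corner-gray over 12 cells = 5229  → 125.4277
row 1: Σ corner-gray over 12 cells = 4686  → 112.4028
row 2: Σ corner-gray over 12 cells = 4934  → 118.3515
row 3: Σ corner-gray over 12 cells = 5519  → 132.3839
row 4: Σ corner-gray over 12 cells = 6109  → 146.5362
Σ rows: total corner-gray = 26477  → 635.1019 mm³

635.102


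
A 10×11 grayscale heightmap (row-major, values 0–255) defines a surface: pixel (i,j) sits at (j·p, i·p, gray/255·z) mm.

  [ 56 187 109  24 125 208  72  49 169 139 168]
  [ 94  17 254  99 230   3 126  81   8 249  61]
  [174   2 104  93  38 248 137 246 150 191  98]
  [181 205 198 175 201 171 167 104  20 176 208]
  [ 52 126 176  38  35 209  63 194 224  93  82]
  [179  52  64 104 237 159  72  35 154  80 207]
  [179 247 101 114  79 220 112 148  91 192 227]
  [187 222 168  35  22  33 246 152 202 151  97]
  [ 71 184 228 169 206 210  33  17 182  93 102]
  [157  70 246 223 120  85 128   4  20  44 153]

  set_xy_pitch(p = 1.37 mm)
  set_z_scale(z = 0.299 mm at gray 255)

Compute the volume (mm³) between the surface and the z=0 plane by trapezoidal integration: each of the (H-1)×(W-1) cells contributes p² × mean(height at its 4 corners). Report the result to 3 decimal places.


26.209

height_mm = gray/255 × 0.299; cell vol = 1.37² × mean(4 corners)
unit = 1.37² × 0.299 / (4×255) = 0.000550189 mm³ per gray-sum
row 0: Σ corner-gray over 10 cells = 4677  → 2.5732
row 1: Σ corner-gray over 10 cells = 4979  → 2.7394
row 2: Σ corner-gray over 10 cells = 5913  → 3.2533
row 3: Σ corner-gray over 10 cells = 5673  → 3.1212
row 4: Σ corner-gray over 10 cells = 4750  → 2.6134
row 5: Σ corner-gray over 10 cells = 5314  → 2.9237
row 6: Σ corner-gray over 10 cells = 5760  → 3.1691
row 7: Σ corner-gray over 10 cells = 5563  → 3.0607
row 8: Σ corner-gray over 10 cells = 5007  → 2.7548
Σ rows: total corner-gray = 47636  → 26.2088 mm³


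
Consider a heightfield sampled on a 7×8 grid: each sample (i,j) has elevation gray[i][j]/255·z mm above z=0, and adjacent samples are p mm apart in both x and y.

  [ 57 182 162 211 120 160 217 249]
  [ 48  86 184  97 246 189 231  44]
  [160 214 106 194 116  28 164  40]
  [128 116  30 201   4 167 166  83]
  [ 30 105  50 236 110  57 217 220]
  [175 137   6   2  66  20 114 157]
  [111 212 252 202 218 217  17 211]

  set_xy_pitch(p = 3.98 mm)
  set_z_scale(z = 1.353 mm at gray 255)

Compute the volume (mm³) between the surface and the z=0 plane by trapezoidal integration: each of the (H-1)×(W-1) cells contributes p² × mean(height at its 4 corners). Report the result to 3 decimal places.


height_mm = gray/255 × 1.353; cell vol = 3.98² × mean(4 corners)
unit = 3.98² × 1.353 / (4×255) = 0.0210118 mm³ per gray-sum
row 0: Σ corner-gray over 7 cells = 4568  → 95.9820
row 1: Σ corner-gray over 7 cells = 4002  → 84.0893
row 2: Σ corner-gray over 7 cells = 3423  → 71.9235
row 3: Σ corner-gray over 7 cells = 3379  → 70.9990
row 4: Σ corner-gray over 7 cells = 2822  → 59.2954
row 5: Σ corner-gray over 7 cells = 3580  → 75.2223
Σ rows: total corner-gray = 21774  → 457.5115 mm³

457.511


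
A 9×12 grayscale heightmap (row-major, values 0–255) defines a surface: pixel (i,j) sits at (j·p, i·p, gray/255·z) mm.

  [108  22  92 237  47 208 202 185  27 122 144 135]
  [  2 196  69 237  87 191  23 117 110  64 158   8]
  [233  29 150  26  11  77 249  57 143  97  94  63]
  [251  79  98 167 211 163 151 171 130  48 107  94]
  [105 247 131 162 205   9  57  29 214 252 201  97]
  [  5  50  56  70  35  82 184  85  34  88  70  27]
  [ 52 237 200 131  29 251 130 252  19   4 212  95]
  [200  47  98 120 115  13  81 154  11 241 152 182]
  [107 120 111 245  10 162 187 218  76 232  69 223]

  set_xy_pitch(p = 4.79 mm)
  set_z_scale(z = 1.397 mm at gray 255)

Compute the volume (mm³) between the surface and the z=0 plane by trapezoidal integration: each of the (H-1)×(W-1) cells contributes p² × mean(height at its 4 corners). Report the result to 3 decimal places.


height_mm = gray/255 × 1.397; cell vol = 4.79² × mean(4 corners)
unit = 4.79² × 1.397 / (4×255) = 0.0314244 mm³ per gray-sum
row 0: Σ corner-gray over 11 cells = 5329  → 167.4607
row 1: Σ corner-gray over 11 cells = 4676  → 146.9406
row 2: Σ corner-gray over 11 cells = 5157  → 162.0557
row 3: Σ corner-gray over 11 cells = 6211  → 195.1771
row 4: Σ corner-gray over 11 cells = 4756  → 149.4545
row 5: Σ corner-gray over 11 cells = 4617  → 145.0865
row 6: Σ corner-gray over 11 cells = 5523  → 173.5571
row 7: Σ corner-gray over 11 cells = 5636  → 177.1080
Σ rows: total corner-gray = 41905  → 1316.8403 mm³

1316.840


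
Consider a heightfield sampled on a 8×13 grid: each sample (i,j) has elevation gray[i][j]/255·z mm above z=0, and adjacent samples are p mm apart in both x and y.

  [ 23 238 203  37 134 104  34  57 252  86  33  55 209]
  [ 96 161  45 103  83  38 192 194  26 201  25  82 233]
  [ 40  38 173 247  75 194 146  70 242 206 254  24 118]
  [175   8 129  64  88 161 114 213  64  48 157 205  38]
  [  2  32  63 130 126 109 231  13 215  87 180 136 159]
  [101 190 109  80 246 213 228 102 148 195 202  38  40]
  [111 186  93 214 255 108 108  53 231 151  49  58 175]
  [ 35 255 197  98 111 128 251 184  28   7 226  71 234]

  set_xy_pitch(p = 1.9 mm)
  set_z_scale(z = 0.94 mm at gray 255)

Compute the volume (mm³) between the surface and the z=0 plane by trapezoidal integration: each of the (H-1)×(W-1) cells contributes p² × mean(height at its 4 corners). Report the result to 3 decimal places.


height_mm = gray/255 × 0.94; cell vol = 1.9² × mean(4 corners)
unit = 1.9² × 0.94 / (4×255) = 0.00332686 mm³ per gray-sum
row 0: Σ corner-gray over 12 cells = 5327  → 17.7222
row 1: Σ corner-gray over 12 cells = 6125  → 20.3770
row 2: Σ corner-gray over 12 cells = 6211  → 20.6631
row 3: Σ corner-gray over 12 cells = 5520  → 18.3643
row 4: Σ corner-gray over 12 cells = 6448  → 21.4516
row 5: Σ corner-gray over 12 cells = 6941  → 23.0918
row 6: Σ corner-gray over 12 cells = 6679  → 22.2201
Σ rows: total corner-gray = 43251  → 143.8901 mm³

143.890


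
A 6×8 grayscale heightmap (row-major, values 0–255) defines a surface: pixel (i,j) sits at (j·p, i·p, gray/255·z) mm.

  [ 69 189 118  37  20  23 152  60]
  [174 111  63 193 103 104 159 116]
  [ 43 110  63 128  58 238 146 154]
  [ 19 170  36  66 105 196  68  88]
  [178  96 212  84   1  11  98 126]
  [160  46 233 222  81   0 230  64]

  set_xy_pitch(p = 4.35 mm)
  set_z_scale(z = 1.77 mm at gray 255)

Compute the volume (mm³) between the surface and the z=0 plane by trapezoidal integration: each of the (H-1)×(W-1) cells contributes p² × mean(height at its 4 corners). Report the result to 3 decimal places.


height_mm = gray/255 × 1.77; cell vol = 4.35² × mean(4 corners)
unit = 4.35² × 1.77 / (4×255) = 0.0328361 mm³ per gray-sum
row 0: Σ corner-gray over 7 cells = 2963  → 97.2934
row 1: Σ corner-gray over 7 cells = 3439  → 112.9234
row 2: Σ corner-gray over 7 cells = 3072  → 100.8725
row 3: Σ corner-gray over 7 cells = 2697  → 88.5590
row 4: Σ corner-gray over 7 cells = 3156  → 103.6307
Σ rows: total corner-gray = 15327  → 503.2789 mm³

503.279


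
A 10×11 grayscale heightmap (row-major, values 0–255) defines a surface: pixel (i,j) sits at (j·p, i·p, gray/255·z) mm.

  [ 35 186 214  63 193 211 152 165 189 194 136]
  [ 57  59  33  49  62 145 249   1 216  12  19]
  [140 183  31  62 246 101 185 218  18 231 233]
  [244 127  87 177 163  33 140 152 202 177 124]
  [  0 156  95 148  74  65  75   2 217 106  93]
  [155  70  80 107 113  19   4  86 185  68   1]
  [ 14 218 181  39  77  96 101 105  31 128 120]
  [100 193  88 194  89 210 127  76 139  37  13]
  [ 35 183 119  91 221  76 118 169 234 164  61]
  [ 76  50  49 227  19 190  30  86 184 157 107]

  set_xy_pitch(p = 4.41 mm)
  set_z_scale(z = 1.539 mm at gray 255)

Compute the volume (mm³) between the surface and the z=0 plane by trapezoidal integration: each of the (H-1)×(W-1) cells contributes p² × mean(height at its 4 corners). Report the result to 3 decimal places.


1244.821

height_mm = gray/255 × 1.539; cell vol = 4.41² × mean(4 corners)
unit = 4.41² × 1.539 / (4×255) = 0.0293438 mm³ per gray-sum
row 0: Σ corner-gray over 10 cells = 5033  → 147.6871
row 1: Σ corner-gray over 10 cells = 4651  → 136.4778
row 2: Σ corner-gray over 10 cells = 5807  → 170.3992
row 3: Σ corner-gray over 10 cells = 4853  → 142.4052
row 4: Σ corner-gray over 10 cells = 3589  → 105.3147
row 5: Σ corner-gray over 10 cells = 3706  → 108.7479
row 6: Σ corner-gray over 10 cells = 4505  → 132.1936
row 7: Σ corner-gray over 10 cells = 5265  → 154.4948
row 8: Σ corner-gray over 10 cells = 5013  → 147.1002
Σ rows: total corner-gray = 42422  → 1244.8206 mm³


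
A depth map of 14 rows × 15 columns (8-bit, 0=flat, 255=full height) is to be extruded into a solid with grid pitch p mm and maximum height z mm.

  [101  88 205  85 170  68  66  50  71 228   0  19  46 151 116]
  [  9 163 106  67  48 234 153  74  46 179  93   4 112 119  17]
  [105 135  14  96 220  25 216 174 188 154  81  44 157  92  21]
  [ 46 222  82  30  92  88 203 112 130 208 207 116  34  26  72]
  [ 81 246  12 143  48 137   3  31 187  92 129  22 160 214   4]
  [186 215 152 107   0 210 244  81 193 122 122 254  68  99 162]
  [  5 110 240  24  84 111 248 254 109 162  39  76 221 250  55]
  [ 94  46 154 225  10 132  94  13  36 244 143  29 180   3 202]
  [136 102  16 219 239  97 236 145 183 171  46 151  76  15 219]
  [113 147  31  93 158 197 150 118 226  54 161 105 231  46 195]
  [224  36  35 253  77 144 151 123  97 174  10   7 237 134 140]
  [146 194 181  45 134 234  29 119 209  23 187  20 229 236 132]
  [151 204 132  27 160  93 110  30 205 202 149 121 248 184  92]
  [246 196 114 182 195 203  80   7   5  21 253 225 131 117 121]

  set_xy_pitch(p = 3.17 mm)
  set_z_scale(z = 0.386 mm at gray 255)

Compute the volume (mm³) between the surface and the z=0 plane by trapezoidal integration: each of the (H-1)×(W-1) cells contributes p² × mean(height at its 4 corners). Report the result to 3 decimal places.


height_mm = gray/255 × 0.386; cell vol = 3.17² × mean(4 corners)
unit = 3.17² × 0.386 / (4×255) = 0.00380282 mm³ per gray-sum
row 0: Σ corner-gray over 14 cells = 5533  → 21.0410
row 1: Σ corner-gray over 14 cells = 6140  → 23.3493
row 2: Σ corner-gray over 14 cells = 6536  → 24.8552
row 3: Σ corner-gray over 14 cells = 6151  → 23.3911
row 4: Σ corner-gray over 14 cells = 7015  → 26.6768
row 5: Σ corner-gray over 14 cells = 7998  → 30.4149
row 6: Σ corner-gray over 14 cells = 6830  → 25.9733
row 7: Σ corner-gray over 14 cells = 6661  → 25.3306
row 8: Σ corner-gray over 14 cells = 7489  → 28.4793
row 9: Σ corner-gray over 14 cells = 7062  → 26.8555
row 10: Σ corner-gray over 14 cells = 7278  → 27.6769
row 11: Σ corner-gray over 14 cells = 7931  → 30.1602
row 12: Σ corner-gray over 14 cells = 7798  → 29.6544
Σ rows: total corner-gray = 90422  → 343.8585 mm³

343.859


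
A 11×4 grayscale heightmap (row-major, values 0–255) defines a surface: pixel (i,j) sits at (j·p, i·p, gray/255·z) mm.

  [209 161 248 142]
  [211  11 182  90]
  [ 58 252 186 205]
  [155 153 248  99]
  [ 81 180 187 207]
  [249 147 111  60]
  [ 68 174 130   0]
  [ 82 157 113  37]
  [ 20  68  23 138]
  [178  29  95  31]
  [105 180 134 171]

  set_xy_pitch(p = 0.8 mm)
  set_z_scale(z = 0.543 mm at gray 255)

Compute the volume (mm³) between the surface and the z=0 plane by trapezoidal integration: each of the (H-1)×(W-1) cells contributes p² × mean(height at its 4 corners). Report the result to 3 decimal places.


5.381

height_mm = gray/255 × 0.543; cell vol = 0.8² × mean(4 corners)
unit = 0.8² × 0.543 / (4×255) = 0.000340706 mm³ per gray-sum
row 0: Σ corner-gray over 3 cells = 1856  → 0.6324
row 1: Σ corner-gray over 3 cells = 1826  → 0.6221
row 2: Σ corner-gray over 3 cells = 2195  → 0.7478
row 3: Σ corner-gray over 3 cells = 2078  → 0.7080
row 4: Σ corner-gray over 3 cells = 1847  → 0.6293
row 5: Σ corner-gray over 3 cells = 1501  → 0.5114
row 6: Σ corner-gray over 3 cells = 1335  → 0.4548
row 7: Σ corner-gray over 3 cells = 999  → 0.3404
row 8: Σ corner-gray over 3 cells = 797  → 0.2715
row 9: Σ corner-gray over 3 cells = 1361  → 0.4637
Σ rows: total corner-gray = 15795  → 5.3814 mm³


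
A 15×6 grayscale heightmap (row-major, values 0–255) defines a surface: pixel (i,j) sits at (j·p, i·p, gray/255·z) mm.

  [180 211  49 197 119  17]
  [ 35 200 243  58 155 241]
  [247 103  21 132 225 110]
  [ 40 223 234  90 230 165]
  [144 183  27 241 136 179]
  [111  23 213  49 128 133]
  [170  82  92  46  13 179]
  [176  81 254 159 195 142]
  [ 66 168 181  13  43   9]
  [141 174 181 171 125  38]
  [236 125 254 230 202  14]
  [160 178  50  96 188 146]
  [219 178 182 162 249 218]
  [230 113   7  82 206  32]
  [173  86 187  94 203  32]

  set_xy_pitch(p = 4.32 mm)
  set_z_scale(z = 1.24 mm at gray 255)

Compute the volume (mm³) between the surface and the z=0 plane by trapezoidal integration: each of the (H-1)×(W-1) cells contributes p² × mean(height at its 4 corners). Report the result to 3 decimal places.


height_mm = gray/255 × 1.24; cell vol = 4.32² × mean(4 corners)
unit = 4.32² × 1.24 / (4×255) = 0.0226876 mm³ per gray-sum
row 0: Σ corner-gray over 5 cells = 2937  → 66.6336
row 1: Σ corner-gray over 5 cells = 2907  → 65.9529
row 2: Σ corner-gray over 5 cells = 3078  → 69.8325
row 3: Σ corner-gray over 5 cells = 3256  → 73.8709
row 4: Σ corner-gray over 5 cells = 2567  → 58.2391
row 5: Σ corner-gray over 5 cells = 1885  → 42.7662
row 6: Σ corner-gray over 5 cells = 2511  → 56.9686
row 7: Σ corner-gray over 5 cells = 2581  → 58.5568
row 8: Σ corner-gray over 5 cells = 2366  → 53.6789
row 9: Σ corner-gray over 5 cells = 3353  → 76.0716
row 10: Σ corner-gray over 5 cells = 3202  → 72.6458
row 11: Σ corner-gray over 5 cells = 3309  → 75.0733
row 12: Σ corner-gray over 5 cells = 3057  → 69.3561
row 13: Σ corner-gray over 5 cells = 2423  → 54.9721
Σ rows: total corner-gray = 39432  → 894.6184 mm³

894.618


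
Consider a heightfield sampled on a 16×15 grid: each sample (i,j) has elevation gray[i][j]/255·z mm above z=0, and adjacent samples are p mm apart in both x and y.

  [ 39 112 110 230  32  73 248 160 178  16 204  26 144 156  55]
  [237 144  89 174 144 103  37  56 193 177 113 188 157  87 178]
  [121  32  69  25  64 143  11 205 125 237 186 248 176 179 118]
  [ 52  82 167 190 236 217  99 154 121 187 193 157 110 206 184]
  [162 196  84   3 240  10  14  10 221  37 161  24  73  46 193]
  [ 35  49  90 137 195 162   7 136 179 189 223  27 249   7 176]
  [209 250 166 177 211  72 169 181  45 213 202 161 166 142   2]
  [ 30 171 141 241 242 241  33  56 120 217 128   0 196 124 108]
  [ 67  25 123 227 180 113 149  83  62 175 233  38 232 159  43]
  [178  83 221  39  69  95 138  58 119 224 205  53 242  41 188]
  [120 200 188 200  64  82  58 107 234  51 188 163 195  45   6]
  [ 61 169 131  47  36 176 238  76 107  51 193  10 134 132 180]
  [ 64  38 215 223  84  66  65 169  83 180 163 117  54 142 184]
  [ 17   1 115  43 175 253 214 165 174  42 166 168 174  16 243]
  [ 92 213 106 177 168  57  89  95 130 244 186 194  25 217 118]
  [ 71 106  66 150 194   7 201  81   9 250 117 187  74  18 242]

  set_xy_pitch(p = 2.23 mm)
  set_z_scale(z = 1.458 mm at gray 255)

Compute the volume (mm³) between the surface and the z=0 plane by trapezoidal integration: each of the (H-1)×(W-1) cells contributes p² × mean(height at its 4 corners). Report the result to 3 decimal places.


783.088

height_mm = gray/255 × 1.458; cell vol = 2.23² × mean(4 corners)
unit = 2.23² × 1.458 / (4×255) = 0.00710832 mm³ per gray-sum
row 0: Σ corner-gray over 14 cells = 7211  → 51.2581
row 1: Σ corner-gray over 14 cells = 7378  → 52.4452
row 2: Σ corner-gray over 14 cells = 8113  → 57.6698
row 3: Σ corner-gray over 14 cells = 7067  → 50.2345
row 4: Σ corner-gray over 14 cells = 6104  → 43.3892
row 5: Σ corner-gray over 14 cells = 8032  → 57.0940
row 6: Σ corner-gray over 14 cells = 8479  → 60.2715
row 7: Σ corner-gray over 14 cells = 7666  → 54.4924
row 8: Σ corner-gray over 14 cells = 7248  → 51.5211
row 9: Σ corner-gray over 14 cells = 7216  → 51.2936
row 10: Σ corner-gray over 14 cells = 6917  → 49.1683
row 11: Σ corner-gray over 14 cells = 6687  → 47.5333
row 12: Σ corner-gray over 14 cells = 7118  → 50.5970
row 13: Σ corner-gray over 14 cells = 7684  → 54.6203
row 14: Σ corner-gray over 14 cells = 7245  → 51.4998
Σ rows: total corner-gray = 110165  → 783.0883 mm³


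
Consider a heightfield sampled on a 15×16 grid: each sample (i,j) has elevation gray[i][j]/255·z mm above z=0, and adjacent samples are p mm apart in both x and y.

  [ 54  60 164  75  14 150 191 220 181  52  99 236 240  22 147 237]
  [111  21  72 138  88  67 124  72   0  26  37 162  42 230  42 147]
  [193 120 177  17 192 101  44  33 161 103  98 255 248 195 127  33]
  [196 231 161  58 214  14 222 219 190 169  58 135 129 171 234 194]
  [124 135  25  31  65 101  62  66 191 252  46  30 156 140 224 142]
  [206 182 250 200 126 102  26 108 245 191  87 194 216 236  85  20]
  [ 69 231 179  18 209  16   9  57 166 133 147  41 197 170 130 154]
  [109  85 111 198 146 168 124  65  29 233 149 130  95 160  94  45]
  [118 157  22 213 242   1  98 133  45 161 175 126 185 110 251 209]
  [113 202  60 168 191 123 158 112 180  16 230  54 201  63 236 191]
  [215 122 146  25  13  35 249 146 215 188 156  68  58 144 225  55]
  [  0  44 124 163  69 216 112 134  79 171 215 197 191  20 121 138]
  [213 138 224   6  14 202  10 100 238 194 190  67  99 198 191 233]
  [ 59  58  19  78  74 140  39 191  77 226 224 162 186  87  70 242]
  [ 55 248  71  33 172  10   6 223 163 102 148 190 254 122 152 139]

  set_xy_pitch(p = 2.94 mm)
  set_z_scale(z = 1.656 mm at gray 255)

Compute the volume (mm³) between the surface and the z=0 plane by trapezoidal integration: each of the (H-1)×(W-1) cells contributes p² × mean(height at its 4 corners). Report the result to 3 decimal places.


height_mm = gray/255 × 1.656; cell vol = 2.94² × mean(4 corners)
unit = 2.94² × 1.656 / (4×255) = 0.0140331 mm³ per gray-sum
row 0: Σ corner-gray over 15 cells = 6493  → 91.1172
row 1: Σ corner-gray over 15 cells = 6468  → 90.7663
row 2: Σ corner-gray over 15 cells = 8768  → 123.0426
row 3: Σ corner-gray over 15 cells = 8114  → 113.8649
row 4: Σ corner-gray over 15 cells = 8036  → 112.7703
row 5: Σ corner-gray over 15 cells = 8351  → 117.1907
row 6: Σ corner-gray over 15 cells = 7357  → 103.2418
row 7: Σ corner-gray over 15 cells = 7893  → 110.7636
row 8: Σ corner-gray over 15 cells = 8457  → 118.6783
row 9: Σ corner-gray over 15 cells = 8142  → 114.2578
row 10: Σ corner-gray over 15 cells = 7700  → 108.0552
row 11: Σ corner-gray over 15 cells = 8038  → 112.7984
row 12: Σ corner-gray over 15 cells = 7751  → 108.7709
row 13: Σ corner-gray over 15 cells = 7545  → 105.8800
Σ rows: total corner-gray = 109113  → 1531.1979 mm³

1531.198


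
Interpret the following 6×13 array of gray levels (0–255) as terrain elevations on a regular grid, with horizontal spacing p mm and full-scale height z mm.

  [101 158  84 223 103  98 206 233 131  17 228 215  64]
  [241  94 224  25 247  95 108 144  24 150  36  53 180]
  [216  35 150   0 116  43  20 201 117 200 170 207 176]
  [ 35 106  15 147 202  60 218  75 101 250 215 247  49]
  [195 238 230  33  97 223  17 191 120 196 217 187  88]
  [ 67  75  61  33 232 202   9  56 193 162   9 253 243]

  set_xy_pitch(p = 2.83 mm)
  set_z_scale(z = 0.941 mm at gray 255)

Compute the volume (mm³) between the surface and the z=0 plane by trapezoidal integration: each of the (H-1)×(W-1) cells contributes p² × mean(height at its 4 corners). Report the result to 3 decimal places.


237.714

height_mm = gray/255 × 0.941; cell vol = 2.83² × mean(4 corners)
unit = 2.83² × 0.941 / (4×255) = 0.0073886 mm³ per gray-sum
row 0: Σ corner-gray over 12 cells = 6378  → 47.1245
row 1: Σ corner-gray over 12 cells = 5731  → 42.3441
row 2: Σ corner-gray over 12 cells = 6266  → 46.2970
row 3: Σ corner-gray over 12 cells = 7137  → 52.7325
row 4: Σ corner-gray over 12 cells = 6661  → 49.2155
Σ rows: total corner-gray = 32173  → 237.7135 mm³


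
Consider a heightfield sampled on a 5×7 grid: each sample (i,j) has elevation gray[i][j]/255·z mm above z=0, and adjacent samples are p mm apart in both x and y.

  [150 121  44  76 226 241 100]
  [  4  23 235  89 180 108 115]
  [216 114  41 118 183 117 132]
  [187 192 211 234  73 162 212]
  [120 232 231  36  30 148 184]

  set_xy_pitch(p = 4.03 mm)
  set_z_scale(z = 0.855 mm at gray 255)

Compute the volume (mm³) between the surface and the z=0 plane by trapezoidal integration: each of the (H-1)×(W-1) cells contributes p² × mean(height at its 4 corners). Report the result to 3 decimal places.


height_mm = gray/255 × 0.855; cell vol = 4.03² × mean(4 corners)
unit = 4.03² × 0.855 / (4×255) = 0.0136137 mm³ per gray-sum
row 0: Σ corner-gray over 6 cells = 3055  → 41.5898
row 1: Σ corner-gray over 6 cells = 2883  → 39.2483
row 2: Σ corner-gray over 6 cells = 3637  → 49.5130
row 3: Σ corner-gray over 6 cells = 3801  → 51.7457
Σ rows: total corner-gray = 13376  → 182.0968 mm³

182.097


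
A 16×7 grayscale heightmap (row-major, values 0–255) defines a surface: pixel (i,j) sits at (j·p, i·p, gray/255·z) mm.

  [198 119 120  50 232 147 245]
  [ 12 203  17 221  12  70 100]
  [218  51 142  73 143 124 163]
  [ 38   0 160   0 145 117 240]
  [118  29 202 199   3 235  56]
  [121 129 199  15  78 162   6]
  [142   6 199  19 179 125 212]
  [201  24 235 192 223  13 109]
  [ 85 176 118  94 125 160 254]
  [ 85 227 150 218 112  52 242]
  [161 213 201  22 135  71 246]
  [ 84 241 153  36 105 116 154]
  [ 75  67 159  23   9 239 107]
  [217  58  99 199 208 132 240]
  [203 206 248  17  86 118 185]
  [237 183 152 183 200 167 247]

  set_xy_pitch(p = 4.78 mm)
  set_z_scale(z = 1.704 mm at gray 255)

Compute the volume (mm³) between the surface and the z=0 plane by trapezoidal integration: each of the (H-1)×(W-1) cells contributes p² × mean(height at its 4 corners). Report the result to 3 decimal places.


1768.390

height_mm = gray/255 × 1.704; cell vol = 4.78² × mean(4 corners)
unit = 4.78² × 1.704 / (4×255) = 0.0381703 mm³ per gray-sum
row 0: Σ corner-gray over 6 cells = 2937  → 112.1061
row 1: Σ corner-gray over 6 cells = 2605  → 99.4335
row 2: Σ corner-gray over 6 cells = 2569  → 98.0594
row 3: Σ corner-gray over 6 cells = 2632  → 100.4641
row 4: Σ corner-gray over 6 cells = 2803  → 106.9913
row 5: Σ corner-gray over 6 cells = 2703  → 103.1742
row 6: Σ corner-gray over 6 cells = 3094  → 118.0988
row 7: Σ corner-gray over 6 cells = 3369  → 128.5956
row 8: Σ corner-gray over 6 cells = 3530  → 134.7410
row 9: Σ corner-gray over 6 cells = 3536  → 134.9701
row 10: Σ corner-gray over 6 cells = 3231  → 123.3281
row 11: Σ corner-gray over 6 cells = 2716  → 103.6704
row 12: Σ corner-gray over 6 cells = 3025  → 115.4651
row 13: Σ corner-gray over 6 cells = 3587  → 136.9168
row 14: Σ corner-gray over 6 cells = 3992  → 152.3757
Σ rows: total corner-gray = 46329  → 1768.3904 mm³


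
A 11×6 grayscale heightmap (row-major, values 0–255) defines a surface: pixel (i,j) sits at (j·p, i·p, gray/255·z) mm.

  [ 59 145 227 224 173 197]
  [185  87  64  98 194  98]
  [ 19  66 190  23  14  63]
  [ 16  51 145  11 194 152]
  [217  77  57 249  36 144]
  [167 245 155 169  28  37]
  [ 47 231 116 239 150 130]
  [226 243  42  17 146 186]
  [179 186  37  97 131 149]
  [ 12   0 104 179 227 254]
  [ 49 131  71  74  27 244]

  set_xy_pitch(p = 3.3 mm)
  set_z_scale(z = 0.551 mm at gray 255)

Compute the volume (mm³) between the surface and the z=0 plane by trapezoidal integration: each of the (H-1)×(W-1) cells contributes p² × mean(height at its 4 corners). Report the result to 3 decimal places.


height_mm = gray/255 × 0.551; cell vol = 3.3² × mean(4 corners)
unit = 3.3² × 0.551 / (4×255) = 0.00588274 mm³ per gray-sum
row 0: Σ corner-gray over 5 cells = 2963  → 17.4305
row 1: Σ corner-gray over 5 cells = 1837  → 10.8066
row 2: Σ corner-gray over 5 cells = 1638  → 9.6359
row 3: Σ corner-gray over 5 cells = 2169  → 12.7597
row 4: Σ corner-gray over 5 cells = 2597  → 15.2775
row 5: Σ corner-gray over 5 cells = 3047  → 17.9247
row 6: Σ corner-gray over 5 cells = 2957  → 17.3952
row 7: Σ corner-gray over 5 cells = 2538  → 14.9304
row 8: Σ corner-gray over 5 cells = 2516  → 14.8010
row 9: Σ corner-gray over 5 cells = 2185  → 12.8538
Σ rows: total corner-gray = 24447  → 143.8152 mm³

143.815


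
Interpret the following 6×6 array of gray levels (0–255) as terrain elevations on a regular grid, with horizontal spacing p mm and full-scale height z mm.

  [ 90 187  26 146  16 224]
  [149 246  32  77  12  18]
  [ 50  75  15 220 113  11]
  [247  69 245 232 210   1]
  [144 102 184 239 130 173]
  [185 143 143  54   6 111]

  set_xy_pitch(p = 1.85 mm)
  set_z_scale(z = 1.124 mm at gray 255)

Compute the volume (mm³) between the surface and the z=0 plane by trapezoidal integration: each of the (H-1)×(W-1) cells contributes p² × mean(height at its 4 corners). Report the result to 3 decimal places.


46.925

height_mm = gray/255 × 1.124; cell vol = 1.85² × mean(4 corners)
unit = 1.85² × 1.124 / (4×255) = 0.00377146 mm³ per gray-sum
row 0: Σ corner-gray over 5 cells = 1965  → 7.4109
row 1: Σ corner-gray over 5 cells = 1808  → 6.8188
row 2: Σ corner-gray over 5 cells = 2667  → 10.0585
row 3: Σ corner-gray over 5 cells = 3387  → 12.7739
row 4: Σ corner-gray over 5 cells = 2615  → 9.8624
Σ rows: total corner-gray = 12442  → 46.9245 mm³


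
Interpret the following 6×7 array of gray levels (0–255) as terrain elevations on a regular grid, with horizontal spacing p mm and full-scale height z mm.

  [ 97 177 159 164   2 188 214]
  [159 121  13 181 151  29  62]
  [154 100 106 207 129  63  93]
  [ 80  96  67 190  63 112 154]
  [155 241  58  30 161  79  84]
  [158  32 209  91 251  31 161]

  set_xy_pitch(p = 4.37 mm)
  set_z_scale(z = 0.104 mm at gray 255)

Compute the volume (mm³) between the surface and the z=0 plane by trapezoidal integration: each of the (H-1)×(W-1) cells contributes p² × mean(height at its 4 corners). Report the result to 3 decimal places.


height_mm = gray/255 × 0.104; cell vol = 4.37² × mean(4 corners)
unit = 4.37² × 0.104 / (4×255) = 0.00194713 mm³ per gray-sum
row 0: Σ corner-gray over 6 cells = 2902  → 5.6506
row 1: Σ corner-gray over 6 cells = 2668  → 5.1950
row 2: Σ corner-gray over 6 cells = 2747  → 5.3488
row 3: Σ corner-gray over 6 cells = 2667  → 5.1930
row 4: Σ corner-gray over 6 cells = 2924  → 5.6934
Σ rows: total corner-gray = 13908  → 27.0808 mm³

27.081


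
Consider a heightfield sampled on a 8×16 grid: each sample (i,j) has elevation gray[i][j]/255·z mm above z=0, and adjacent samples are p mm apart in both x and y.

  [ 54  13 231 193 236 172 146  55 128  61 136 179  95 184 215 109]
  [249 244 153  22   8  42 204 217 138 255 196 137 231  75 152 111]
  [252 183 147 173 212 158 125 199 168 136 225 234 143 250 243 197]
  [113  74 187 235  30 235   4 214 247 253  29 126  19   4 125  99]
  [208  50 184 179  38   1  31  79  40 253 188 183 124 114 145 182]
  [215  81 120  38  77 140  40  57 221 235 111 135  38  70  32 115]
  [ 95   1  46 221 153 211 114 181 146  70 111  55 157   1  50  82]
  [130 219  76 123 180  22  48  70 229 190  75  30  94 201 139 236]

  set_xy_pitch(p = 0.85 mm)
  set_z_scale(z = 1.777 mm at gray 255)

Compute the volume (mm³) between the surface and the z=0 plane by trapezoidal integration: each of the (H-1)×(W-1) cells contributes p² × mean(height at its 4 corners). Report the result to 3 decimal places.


height_mm = gray/255 × 1.777; cell vol = 0.85² × mean(4 corners)
unit = 0.85² × 1.777 / (4×255) = 0.00125871 mm³ per gray-sum
row 0: Σ corner-gray over 15 cells = 8759  → 11.0250
row 1: Σ corner-gray over 15 cells = 10149  → 12.7746
row 2: Σ corner-gray over 15 cells = 9417  → 11.8533
row 3: Σ corner-gray over 15 cells = 7384  → 9.2943
row 4: Σ corner-gray over 15 cells = 6728  → 8.4686
row 5: Σ corner-gray over 15 cells = 6331  → 7.9689
row 6: Σ corner-gray over 15 cells = 6969  → 8.7719
Σ rows: total corner-gray = 55737  → 70.1566 mm³

70.157


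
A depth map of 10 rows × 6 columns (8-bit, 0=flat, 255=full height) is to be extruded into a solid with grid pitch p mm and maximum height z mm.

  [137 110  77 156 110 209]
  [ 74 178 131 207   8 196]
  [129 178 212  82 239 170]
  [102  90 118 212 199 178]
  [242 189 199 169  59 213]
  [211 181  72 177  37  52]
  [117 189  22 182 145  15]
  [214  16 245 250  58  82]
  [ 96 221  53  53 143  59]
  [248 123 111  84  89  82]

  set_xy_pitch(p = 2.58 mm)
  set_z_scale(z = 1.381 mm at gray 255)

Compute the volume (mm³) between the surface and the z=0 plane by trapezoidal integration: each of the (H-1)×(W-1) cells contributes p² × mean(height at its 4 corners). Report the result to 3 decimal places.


223.071

height_mm = gray/255 × 1.381; cell vol = 2.58² × mean(4 corners)
unit = 2.58² × 1.381 / (4×255) = 0.00901224 mm³ per gray-sum
row 0: Σ corner-gray over 5 cells = 2570  → 23.1615
row 1: Σ corner-gray over 5 cells = 3039  → 27.3882
row 2: Σ corner-gray over 5 cells = 3239  → 29.1907
row 3: Σ corner-gray over 5 cells = 3205  → 28.8842
row 4: Σ corner-gray over 5 cells = 2884  → 25.9913
row 5: Σ corner-gray over 5 cells = 2405  → 21.6744
row 6: Σ corner-gray over 5 cells = 2642  → 23.8103
row 7: Σ corner-gray over 5 cells = 2529  → 22.7920
row 8: Σ corner-gray over 5 cells = 2239  → 20.1784
Σ rows: total corner-gray = 24752  → 223.0711 mm³


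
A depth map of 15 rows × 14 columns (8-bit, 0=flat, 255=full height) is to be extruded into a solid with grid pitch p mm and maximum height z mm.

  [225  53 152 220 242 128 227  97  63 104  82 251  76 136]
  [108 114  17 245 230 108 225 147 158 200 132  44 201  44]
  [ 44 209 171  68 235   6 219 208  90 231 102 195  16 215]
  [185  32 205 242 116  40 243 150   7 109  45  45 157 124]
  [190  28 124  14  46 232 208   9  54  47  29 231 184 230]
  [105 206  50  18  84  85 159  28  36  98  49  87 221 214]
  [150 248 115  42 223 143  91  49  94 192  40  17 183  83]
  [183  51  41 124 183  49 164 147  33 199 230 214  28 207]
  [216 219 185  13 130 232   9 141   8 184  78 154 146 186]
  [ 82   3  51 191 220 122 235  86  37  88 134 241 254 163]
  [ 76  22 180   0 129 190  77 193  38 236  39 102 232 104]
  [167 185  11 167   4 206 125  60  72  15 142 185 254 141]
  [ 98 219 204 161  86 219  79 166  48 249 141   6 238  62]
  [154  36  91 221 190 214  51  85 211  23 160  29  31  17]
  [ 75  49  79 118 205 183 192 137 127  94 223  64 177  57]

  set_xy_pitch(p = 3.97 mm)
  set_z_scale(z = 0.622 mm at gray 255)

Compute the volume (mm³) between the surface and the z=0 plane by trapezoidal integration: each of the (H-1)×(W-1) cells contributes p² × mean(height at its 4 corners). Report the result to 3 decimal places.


height_mm = gray/255 × 0.622; cell vol = 3.97² × mean(4 corners)
unit = 3.97² × 0.622 / (4×255) = 0.00961106 mm³ per gray-sum
row 0: Σ corner-gray over 13 cells = 7545  → 72.5154
row 1: Σ corner-gray over 13 cells = 7553  → 72.5923
row 2: Σ corner-gray over 13 cells = 6850  → 65.8358
row 3: Σ corner-gray over 13 cells = 5923  → 56.9263
row 4: Σ corner-gray over 13 cells = 5393  → 51.8324
row 5: Σ corner-gray over 13 cells = 5668  → 54.4755
row 6: Σ corner-gray over 13 cells = 6423  → 61.7318
row 7: Σ corner-gray over 13 cells = 6716  → 64.5479
row 8: Σ corner-gray over 13 cells = 6969  → 66.9795
row 9: Σ corner-gray over 13 cells = 6625  → 63.6733
row 10: Σ corner-gray over 13 cells = 6216  → 59.7423
row 11: Σ corner-gray over 13 cells = 6952  → 66.8161
row 12: Σ corner-gray over 13 cells = 6647  → 63.8847
row 13: Σ corner-gray over 13 cells = 6283  → 60.3863
Σ rows: total corner-gray = 91763  → 881.9396 mm³

881.940


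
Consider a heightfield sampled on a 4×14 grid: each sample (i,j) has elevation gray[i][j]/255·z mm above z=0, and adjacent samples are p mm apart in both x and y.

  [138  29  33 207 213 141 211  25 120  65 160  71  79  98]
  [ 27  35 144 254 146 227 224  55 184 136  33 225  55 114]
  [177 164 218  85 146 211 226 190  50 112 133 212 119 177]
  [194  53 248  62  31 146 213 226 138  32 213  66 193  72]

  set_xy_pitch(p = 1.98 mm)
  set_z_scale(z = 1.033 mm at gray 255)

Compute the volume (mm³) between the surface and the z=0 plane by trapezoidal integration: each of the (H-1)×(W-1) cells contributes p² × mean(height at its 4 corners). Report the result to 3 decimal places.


86.467

height_mm = gray/255 × 1.033; cell vol = 1.98² × mean(4 corners)
unit = 1.98² × 1.033 / (4×255) = 0.00397037 mm³ per gray-sum
row 0: Σ corner-gray over 13 cells = 6521  → 25.8908
row 1: Σ corner-gray over 13 cells = 7663  → 30.4249
row 2: Σ corner-gray over 13 cells = 7594  → 30.1510
Σ rows: total corner-gray = 21778  → 86.4666 mm³


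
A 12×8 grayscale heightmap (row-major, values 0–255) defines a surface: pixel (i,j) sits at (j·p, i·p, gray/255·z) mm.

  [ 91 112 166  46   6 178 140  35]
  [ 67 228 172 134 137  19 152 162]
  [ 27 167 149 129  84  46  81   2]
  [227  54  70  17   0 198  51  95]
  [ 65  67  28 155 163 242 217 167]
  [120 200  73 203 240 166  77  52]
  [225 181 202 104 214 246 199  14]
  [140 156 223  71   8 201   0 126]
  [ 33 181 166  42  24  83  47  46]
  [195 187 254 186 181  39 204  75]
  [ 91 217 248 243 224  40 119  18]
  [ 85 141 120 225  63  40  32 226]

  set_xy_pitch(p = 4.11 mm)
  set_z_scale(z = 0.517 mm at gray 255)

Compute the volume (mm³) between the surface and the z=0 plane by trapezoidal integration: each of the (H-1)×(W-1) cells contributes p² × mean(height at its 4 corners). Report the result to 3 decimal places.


height_mm = gray/255 × 0.517; cell vol = 4.11² × mean(4 corners)
unit = 4.11² × 0.517 / (4×255) = 0.00856198 mm³ per gray-sum
row 0: Σ corner-gray over 7 cells = 3335  → 28.5542
row 1: Σ corner-gray over 7 cells = 3254  → 27.8607
row 2: Σ corner-gray over 7 cells = 2443  → 20.9169
row 3: Σ corner-gray over 7 cells = 3078  → 26.3538
row 4: Σ corner-gray over 7 cells = 4066  → 34.8130
row 5: Σ corner-gray over 7 cells = 4621  → 39.5649
row 6: Σ corner-gray over 7 cells = 4115  → 35.2325
row 7: Σ corner-gray over 7 cells = 2749  → 23.5369
row 8: Σ corner-gray over 7 cells = 3537  → 30.2837
row 9: Σ corner-gray over 7 cells = 4663  → 39.9245
row 10: Σ corner-gray over 7 cells = 3844  → 32.9122
Σ rows: total corner-gray = 39705  → 339.9533 mm³

339.953
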